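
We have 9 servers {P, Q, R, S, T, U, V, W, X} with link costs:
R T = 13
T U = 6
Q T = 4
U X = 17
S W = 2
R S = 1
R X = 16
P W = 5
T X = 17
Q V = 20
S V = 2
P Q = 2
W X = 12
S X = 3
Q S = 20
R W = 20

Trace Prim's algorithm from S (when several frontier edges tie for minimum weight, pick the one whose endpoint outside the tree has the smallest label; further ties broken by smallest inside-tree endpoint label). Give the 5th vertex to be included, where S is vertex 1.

X

Prim, starting at S.
Step 1: cheapest edge leaving the tree is R S (1); add R.
Step 2: cheapest edge leaving the tree is S V (2); add V.
Step 3: cheapest edge leaving the tree is S W (2); add W.
Step 4: cheapest edge leaving the tree is S X (3); add X.
Step 5: cheapest edge leaving the tree is P W (5); add P.
Step 6: cheapest edge leaving the tree is P Q (2); add Q.
Step 7: cheapest edge leaving the tree is Q T (4); add T.
Step 8: cheapest edge leaving the tree is T U (6); add U.
Vertex order: S, R, V, W, X, P, Q, T, U. The 5th vertex is X.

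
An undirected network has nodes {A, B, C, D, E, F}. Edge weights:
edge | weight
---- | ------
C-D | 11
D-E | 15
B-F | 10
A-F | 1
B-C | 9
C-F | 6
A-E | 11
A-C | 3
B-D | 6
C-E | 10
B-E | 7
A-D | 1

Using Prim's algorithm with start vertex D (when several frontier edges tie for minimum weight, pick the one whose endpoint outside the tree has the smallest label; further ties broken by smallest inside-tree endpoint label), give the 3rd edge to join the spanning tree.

A-C

Grow the tree from D using Prim:
Step 1: frontier [A-D 1, B-D 6, C-D 11, D-E 15] → take A-D (1); add A.
Step 2: frontier [A-F 1, A-C 3, A-E 11, B-D 6, C-D 11, D-E 15] → take A-F (1); add F.
Step 3: frontier [A-C 3, A-E 11, B-D 6, C-D 11, D-E 15, C-F 6, B-F 10] → take A-C (3); add C.
Step 4: frontier [A-E 11, B-C 9, C-E 10, B-D 6, D-E 15, B-F 10] → take B-D (6); add B.
Step 5: frontier [A-E 11, B-E 7, C-E 10, D-E 15] → take B-E (7); add E.
The 3rd edge added is A-C.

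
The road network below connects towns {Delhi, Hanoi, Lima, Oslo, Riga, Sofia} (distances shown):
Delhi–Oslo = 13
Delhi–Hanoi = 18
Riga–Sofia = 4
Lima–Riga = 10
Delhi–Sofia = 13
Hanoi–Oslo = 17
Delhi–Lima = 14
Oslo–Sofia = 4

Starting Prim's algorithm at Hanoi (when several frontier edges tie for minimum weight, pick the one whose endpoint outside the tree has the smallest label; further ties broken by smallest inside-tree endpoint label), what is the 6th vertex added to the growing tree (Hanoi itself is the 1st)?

Prim, starting at Hanoi.
Step 1: frontier [Hanoi–Oslo 17, Delhi–Hanoi 18] → take Hanoi–Oslo (17); add Oslo.
Step 2: frontier [Delhi–Hanoi 18, Oslo–Sofia 4, Delhi–Oslo 13] → take Oslo–Sofia (4); add Sofia.
Step 3: frontier [Delhi–Hanoi 18, Delhi–Oslo 13, Riga–Sofia 4, Delhi–Sofia 13] → take Riga–Sofia (4); add Riga.
Step 4: frontier [Delhi–Hanoi 18, Delhi–Oslo 13, Lima–Riga 10, Delhi–Sofia 13] → take Lima–Riga (10); add Lima.
Step 5: frontier [Delhi–Hanoi 18, Delhi–Lima 14, Delhi–Oslo 13, Delhi–Sofia 13] → take Delhi–Oslo (13); add Delhi.
Vertex order: Hanoi, Oslo, Sofia, Riga, Lima, Delhi. The 6th vertex is Delhi.

Delhi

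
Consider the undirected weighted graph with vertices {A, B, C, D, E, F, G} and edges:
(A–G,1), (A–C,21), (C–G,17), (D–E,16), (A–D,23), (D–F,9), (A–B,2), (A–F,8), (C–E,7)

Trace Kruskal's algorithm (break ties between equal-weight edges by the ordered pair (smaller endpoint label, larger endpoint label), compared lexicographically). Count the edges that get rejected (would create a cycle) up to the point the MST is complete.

0

Kruskal's algorithm — process edges by increasing weight (ties by edge label):
A–G (1): add. Components now {A,G} {B} {C} {D} {E} {F}
A–B (2): add. Components now {A,B,G} {C} {D} {E} {F}
C–E (7): add. Components now {A,B,G} {C,E} {D} {F}
A–F (8): add. Components now {A,B,F,G} {C,E} {D}
D–F (9): add. Components now {A,B,D,F,G} {C,E}
D–E (16): add. Components now {A,B,C,D,E,F,G}
Edges rejected before the tree was complete: 0.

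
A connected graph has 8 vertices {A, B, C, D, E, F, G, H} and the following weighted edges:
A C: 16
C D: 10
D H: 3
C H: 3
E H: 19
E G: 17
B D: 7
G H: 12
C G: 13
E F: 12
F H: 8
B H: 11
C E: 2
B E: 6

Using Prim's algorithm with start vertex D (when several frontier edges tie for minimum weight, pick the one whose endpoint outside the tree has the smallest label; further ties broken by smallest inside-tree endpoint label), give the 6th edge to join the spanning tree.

G-H

Grow the tree from D using Prim:
Step 1: frontier [D H 3, B D 7, C D 10] → take D H (3); add H.
Step 2: frontier [B D 7, C D 10, C H 3, F H 8, B H 11, G H 12, E H 19] → take C H (3); add C.
Step 3: frontier [C E 2, C G 13, A C 16, B D 7, F H 8, B H 11, G H 12, E H 19] → take C E (2); add E.
Step 4: frontier [C G 13, A C 16, B D 7, B E 6, E F 12, E G 17, F H 8, B H 11, G H 12] → take B E (6); add B.
Step 5: frontier [C G 13, A C 16, E F 12, E G 17, F H 8, G H 12] → take F H (8); add F.
Step 6: frontier [C G 13, A C 16, E G 17, G H 12] → take G H (12); add G.
Step 7: frontier [A C 16] → take A C (16); add A.
The 6th edge added is G H.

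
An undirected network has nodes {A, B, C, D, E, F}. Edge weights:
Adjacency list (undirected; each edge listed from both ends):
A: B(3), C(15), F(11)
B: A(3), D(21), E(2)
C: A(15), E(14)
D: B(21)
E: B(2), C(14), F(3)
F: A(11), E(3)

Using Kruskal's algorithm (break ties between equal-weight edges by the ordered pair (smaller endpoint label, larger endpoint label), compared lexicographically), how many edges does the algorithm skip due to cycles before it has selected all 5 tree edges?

2

Kruskal: consider edges lightest-first.
B E (2): add — endpoints in different components.
A B (3): add — endpoints in different components.
E F (3): add — endpoints in different components.
A F (11): skip — A and F already connected.
C E (14): add — endpoints in different components.
A C (15): skip — A and C already connected.
B D (21): add — endpoints in different components.
Edges rejected before the tree was complete: 2.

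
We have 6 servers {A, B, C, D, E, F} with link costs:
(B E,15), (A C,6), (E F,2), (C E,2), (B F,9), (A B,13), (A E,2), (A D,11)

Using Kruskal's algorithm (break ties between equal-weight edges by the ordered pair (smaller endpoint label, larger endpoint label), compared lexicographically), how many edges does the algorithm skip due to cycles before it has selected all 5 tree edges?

Kruskal's algorithm — process edges by increasing weight (ties by edge label):
A E (2): add — endpoints in different components.
C E (2): add — endpoints in different components.
E F (2): add — endpoints in different components.
A C (6): skip — A and C already connected.
B F (9): add — endpoints in different components.
A D (11): add — endpoints in different components.
Edges rejected before the tree was complete: 1.

1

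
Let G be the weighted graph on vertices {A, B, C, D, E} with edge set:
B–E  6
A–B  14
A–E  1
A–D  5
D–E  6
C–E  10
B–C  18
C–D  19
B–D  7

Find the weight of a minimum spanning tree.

Prim's algorithm from B:
Step 1: cheapest edge leaving the tree is B–E (6); add E.
Step 2: cheapest edge leaving the tree is A–E (1); add A.
Step 3: cheapest edge leaving the tree is A–D (5); add D.
Step 4: cheapest edge leaving the tree is C–E (10); add C.
MST edges: B–E, A–E, A–D, C–E; total weight 6+1+5+10 = 22.

22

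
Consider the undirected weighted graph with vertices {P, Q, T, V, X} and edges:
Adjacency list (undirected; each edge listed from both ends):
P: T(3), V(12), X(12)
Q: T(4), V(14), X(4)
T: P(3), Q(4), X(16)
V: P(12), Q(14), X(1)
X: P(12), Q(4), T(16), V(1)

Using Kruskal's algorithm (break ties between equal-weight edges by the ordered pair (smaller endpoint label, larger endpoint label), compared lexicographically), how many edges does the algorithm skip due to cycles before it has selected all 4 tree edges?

0

Sort edges by weight, then run Kruskal:
V-X (1): add. Components now {V,X} {Q} {T} {P}
P-T (3): add. Components now {V,X} {Q} {P,T}
Q-T (4): add. Components now {V,X} {P,Q,T}
Q-X (4): add. Components now {P,Q,T,V,X}
Edges rejected before the tree was complete: 0.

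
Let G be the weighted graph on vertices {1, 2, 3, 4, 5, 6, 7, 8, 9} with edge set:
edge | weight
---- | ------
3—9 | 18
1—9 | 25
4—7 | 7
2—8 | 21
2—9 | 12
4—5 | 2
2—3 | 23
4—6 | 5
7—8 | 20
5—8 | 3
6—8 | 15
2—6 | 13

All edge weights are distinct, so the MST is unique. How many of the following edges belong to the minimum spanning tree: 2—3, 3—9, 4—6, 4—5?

3

Kruskal: consider edges lightest-first.
4—5 (2): add — endpoints in different components.
5—8 (3): add — endpoints in different components.
4—6 (5): add — endpoints in different components.
4—7 (7): add — endpoints in different components.
2—9 (12): add — endpoints in different components.
2—6 (13): add — endpoints in different components.
6—8 (15): skip — 6 and 8 already connected.
3—9 (18): add — endpoints in different components.
7—8 (20): skip — 7 and 8 already connected.
2—8 (21): skip — 2 and 8 already connected.
2—3 (23): skip — 2 and 3 already connected.
1—9 (25): add — endpoints in different components.
MST edge set: {4—5, 5—8, 4—6, 4—7, 2—9, 2—6, 3—9, 1—9}.
Of the listed edges, {3—9, 4—6, 4—5} are in the MST → 3.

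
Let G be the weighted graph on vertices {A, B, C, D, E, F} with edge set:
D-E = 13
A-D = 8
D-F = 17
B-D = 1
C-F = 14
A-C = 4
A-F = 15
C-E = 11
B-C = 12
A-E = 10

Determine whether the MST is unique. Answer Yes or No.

Kruskal's algorithm — process edges by increasing weight (ties by edge label):
B-D (1): add. Components now {A} {B,D} {C} {E} {F}
A-C (4): add. Components now {A,C} {B,D} {E} {F}
A-D (8): add. Components now {A,B,C,D} {E} {F}
A-E (10): add. Components now {A,B,C,D,E} {F}
C-E (11): skip — C and E already connected.
B-C (12): skip — B and C already connected.
D-E (13): skip — D and E already connected.
C-F (14): add. Components now {A,B,C,D,E,F}
Every non-tree edge has weight strictly greater than the heaviest edge on the tree path between its endpoints, so the MST is unique.

Yes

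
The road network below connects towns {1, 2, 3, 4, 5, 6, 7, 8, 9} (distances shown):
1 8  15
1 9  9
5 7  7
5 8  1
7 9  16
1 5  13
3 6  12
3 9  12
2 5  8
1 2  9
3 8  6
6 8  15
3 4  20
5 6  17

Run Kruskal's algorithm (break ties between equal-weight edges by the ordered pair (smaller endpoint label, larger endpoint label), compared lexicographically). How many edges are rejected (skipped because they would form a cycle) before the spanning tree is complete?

Sort edges by weight, then run Kruskal:
5 8 (1): add — endpoints in different components.
3 8 (6): add — endpoints in different components.
5 7 (7): add — endpoints in different components.
2 5 (8): add — endpoints in different components.
1 2 (9): add — endpoints in different components.
1 9 (9): add — endpoints in different components.
3 6 (12): add — endpoints in different components.
3 9 (12): skip — 3 and 9 already connected.
1 5 (13): skip — 1 and 5 already connected.
1 8 (15): skip — 1 and 8 already connected.
6 8 (15): skip — 6 and 8 already connected.
7 9 (16): skip — 7 and 9 already connected.
5 6 (17): skip — 5 and 6 already connected.
3 4 (20): add — endpoints in different components.
Edges rejected before the tree was complete: 6.

6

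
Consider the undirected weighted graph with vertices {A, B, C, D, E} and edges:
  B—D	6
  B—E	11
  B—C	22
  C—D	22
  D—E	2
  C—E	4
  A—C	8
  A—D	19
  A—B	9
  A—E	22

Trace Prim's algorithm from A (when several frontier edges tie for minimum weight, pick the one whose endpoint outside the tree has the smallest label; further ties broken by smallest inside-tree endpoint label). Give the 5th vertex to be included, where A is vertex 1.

B

Prim, starting at A.
Step 1: frontier [A—C 8, A—B 9, A—D 19, A—E 22] → take A—C (8); add C.
Step 2: frontier [A—B 9, A—D 19, A—E 22, C—E 4, B—C 22, C—D 22] → take C—E (4); add E.
Step 3: frontier [A—B 9, A—D 19, B—C 22, C—D 22, D—E 2, B—E 11] → take D—E (2); add D.
Step 4: frontier [A—B 9, B—C 22, B—D 6, B—E 11] → take B—D (6); add B.
Vertex order: A, C, E, D, B. The 5th vertex is B.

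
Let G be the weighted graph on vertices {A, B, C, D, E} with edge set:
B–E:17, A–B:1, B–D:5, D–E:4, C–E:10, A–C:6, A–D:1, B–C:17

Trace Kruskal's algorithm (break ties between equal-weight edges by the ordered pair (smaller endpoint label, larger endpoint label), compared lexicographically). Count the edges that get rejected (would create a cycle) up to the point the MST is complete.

1

Kruskal: consider edges lightest-first.
A–B (1): add — endpoints in different components.
A–D (1): add — endpoints in different components.
D–E (4): add — endpoints in different components.
B–D (5): skip — B and D already connected.
A–C (6): add — endpoints in different components.
Edges rejected before the tree was complete: 1.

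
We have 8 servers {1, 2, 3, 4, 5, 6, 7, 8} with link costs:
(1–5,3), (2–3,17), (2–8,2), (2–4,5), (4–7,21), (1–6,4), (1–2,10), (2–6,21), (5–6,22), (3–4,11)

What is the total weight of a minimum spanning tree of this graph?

Kruskal's algorithm — process edges by increasing weight (ties by edge label):
2–8 (2): add — endpoints in different components.
1–5 (3): add — endpoints in different components.
1–6 (4): add — endpoints in different components.
2–4 (5): add — endpoints in different components.
1–2 (10): add — endpoints in different components.
3–4 (11): add — endpoints in different components.
2–3 (17): skip — 2 and 3 already connected.
2–6 (21): skip — 2 and 6 already connected.
4–7 (21): add — endpoints in different components.
MST edges: 2–8, 1–5, 1–6, 2–4, 1–2, 3–4, 4–7; total weight 2+3+4+5+10+11+21 = 56.

56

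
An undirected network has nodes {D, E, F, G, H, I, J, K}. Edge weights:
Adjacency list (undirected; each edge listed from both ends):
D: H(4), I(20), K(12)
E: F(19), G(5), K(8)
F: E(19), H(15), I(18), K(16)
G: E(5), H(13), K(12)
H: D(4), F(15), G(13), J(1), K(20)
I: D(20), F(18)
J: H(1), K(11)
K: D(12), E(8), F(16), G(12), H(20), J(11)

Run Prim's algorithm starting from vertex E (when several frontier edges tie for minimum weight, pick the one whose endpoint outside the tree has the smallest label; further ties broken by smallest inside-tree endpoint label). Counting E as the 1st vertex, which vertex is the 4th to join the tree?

Prim's algorithm from E:
Step 1: cheapest edge leaving the tree is E—G (5); add G.
Step 2: cheapest edge leaving the tree is E—K (8); add K.
Step 3: cheapest edge leaving the tree is J—K (11); add J.
Step 4: cheapest edge leaving the tree is H—J (1); add H.
Step 5: cheapest edge leaving the tree is D—H (4); add D.
Step 6: cheapest edge leaving the tree is F—H (15); add F.
Step 7: cheapest edge leaving the tree is F—I (18); add I.
Vertex order: E, G, K, J, H, D, F, I. The 4th vertex is J.

J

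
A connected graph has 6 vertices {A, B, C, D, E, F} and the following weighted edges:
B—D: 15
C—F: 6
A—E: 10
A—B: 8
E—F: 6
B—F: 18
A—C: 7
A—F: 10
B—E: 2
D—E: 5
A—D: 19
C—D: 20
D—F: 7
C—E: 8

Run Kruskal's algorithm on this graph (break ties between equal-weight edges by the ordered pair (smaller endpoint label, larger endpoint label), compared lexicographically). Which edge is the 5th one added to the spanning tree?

A-C

Sort edges by weight, then run Kruskal:
B—E (2): add. Components now {A} {B,E} {C} {D} {F}
D—E (5): add. Components now {A} {B,D,E} {C} {F}
C—F (6): add. Components now {A} {B,D,E} {C,F}
E—F (6): add. Components now {A} {B,C,D,E,F}
A—C (7): add. Components now {A,B,C,D,E,F}
The 5th edge added is A—C.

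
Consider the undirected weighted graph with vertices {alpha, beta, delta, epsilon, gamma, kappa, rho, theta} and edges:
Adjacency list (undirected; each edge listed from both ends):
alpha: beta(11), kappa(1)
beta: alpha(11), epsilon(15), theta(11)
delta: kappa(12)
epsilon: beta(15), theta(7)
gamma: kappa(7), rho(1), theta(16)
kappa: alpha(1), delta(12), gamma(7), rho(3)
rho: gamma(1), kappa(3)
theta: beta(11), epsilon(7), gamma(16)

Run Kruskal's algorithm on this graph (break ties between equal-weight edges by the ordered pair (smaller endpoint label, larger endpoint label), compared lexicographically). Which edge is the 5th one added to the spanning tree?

Kruskal's algorithm — process edges by increasing weight (ties by edge label):
alpha-kappa (1): add — endpoints in different components.
gamma-rho (1): add — endpoints in different components.
kappa-rho (3): add — endpoints in different components.
epsilon-theta (7): add — endpoints in different components.
gamma-kappa (7): skip — kappa and gamma already connected.
alpha-beta (11): add — endpoints in different components.
beta-theta (11): add — endpoints in different components.
delta-kappa (12): add — endpoints in different components.
The 5th edge added is alpha-beta.

alpha-beta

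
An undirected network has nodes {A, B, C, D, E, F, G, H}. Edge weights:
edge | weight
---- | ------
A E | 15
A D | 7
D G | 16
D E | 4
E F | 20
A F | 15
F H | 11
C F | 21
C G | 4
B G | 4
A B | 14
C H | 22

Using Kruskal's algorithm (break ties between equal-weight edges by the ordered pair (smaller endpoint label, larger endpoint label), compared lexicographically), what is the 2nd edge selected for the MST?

Kruskal's algorithm — process edges by increasing weight (ties by edge label):
B G (4): add — endpoints in different components.
C G (4): add — endpoints in different components.
D E (4): add — endpoints in different components.
A D (7): add — endpoints in different components.
F H (11): add — endpoints in different components.
A B (14): add — endpoints in different components.
A E (15): skip — A and E already connected.
A F (15): add — endpoints in different components.
The 2nd edge added is C G.

C-G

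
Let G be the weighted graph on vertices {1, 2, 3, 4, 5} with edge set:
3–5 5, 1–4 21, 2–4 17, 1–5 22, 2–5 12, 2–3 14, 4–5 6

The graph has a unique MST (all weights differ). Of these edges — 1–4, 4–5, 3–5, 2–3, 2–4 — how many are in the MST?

Kruskal's algorithm — process edges by increasing weight (ties by edge label):
3–5 (5): add. Components now {1} {2} {3,5} {4}
4–5 (6): add. Components now {1} {2} {3,4,5}
2–5 (12): add. Components now {1} {2,3,4,5}
2–3 (14): skip — 2 and 3 already connected.
2–4 (17): skip — 2 and 4 already connected.
1–4 (21): add. Components now {1,2,3,4,5}
MST edge set: {3–5, 4–5, 2–5, 1–4}.
Of the listed edges, {1–4, 4–5, 3–5} are in the MST → 3.

3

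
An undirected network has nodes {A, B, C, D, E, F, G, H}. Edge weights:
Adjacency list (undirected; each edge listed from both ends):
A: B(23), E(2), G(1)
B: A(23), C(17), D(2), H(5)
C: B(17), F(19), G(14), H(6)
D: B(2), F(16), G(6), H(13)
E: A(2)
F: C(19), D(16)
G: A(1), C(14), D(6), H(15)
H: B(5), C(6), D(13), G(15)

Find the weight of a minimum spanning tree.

Prim's algorithm from A:
Step 1: frontier [A–G 1, A–E 2, A–B 23] → take A–G (1); add G.
Step 2: frontier [A–E 2, A–B 23, D–G 6, C–G 14, G–H 15] → take A–E (2); add E.
Step 3: frontier [A–B 23, D–G 6, C–G 14, G–H 15] → take D–G (6); add D.
Step 4: frontier [A–B 23, B–D 2, D–H 13, D–F 16, C–G 14, G–H 15] → take B–D (2); add B.
Step 5: frontier [B–H 5, B–C 17, D–H 13, D–F 16, C–G 14, G–H 15] → take B–H (5); add H.
Step 6: frontier [B–C 17, D–F 16, C–G 14, C–H 6] → take C–H (6); add C.
Step 7: frontier [C–F 19, D–F 16] → take D–F (16); add F.
MST edges: A–G, A–E, D–G, B–D, B–H, C–H, D–F; total weight 1+2+6+2+5+6+16 = 38.

38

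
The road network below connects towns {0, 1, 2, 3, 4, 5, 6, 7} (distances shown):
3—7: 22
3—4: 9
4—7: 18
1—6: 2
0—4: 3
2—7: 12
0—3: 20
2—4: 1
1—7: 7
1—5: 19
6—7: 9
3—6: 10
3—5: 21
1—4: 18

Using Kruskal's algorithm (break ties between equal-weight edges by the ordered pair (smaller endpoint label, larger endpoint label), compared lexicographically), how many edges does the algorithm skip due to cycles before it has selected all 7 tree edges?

4

Kruskal: consider edges lightest-first.
2—4 (1): add — endpoints in different components.
1—6 (2): add — endpoints in different components.
0—4 (3): add — endpoints in different components.
1—7 (7): add — endpoints in different components.
3—4 (9): add — endpoints in different components.
6—7 (9): skip — 6 and 7 already connected.
3—6 (10): add — endpoints in different components.
2—7 (12): skip — 2 and 7 already connected.
1—4 (18): skip — 1 and 4 already connected.
4—7 (18): skip — 4 and 7 already connected.
1—5 (19): add — endpoints in different components.
Edges rejected before the tree was complete: 4.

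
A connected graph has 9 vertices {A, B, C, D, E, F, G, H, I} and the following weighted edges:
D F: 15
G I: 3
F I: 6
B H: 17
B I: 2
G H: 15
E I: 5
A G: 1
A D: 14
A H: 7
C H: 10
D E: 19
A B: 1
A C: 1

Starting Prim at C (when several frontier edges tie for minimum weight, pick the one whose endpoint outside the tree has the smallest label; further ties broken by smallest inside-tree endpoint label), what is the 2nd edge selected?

A-B

Prim, starting at C.
Step 1: cheapest edge leaving the tree is A C (1); add A.
Step 2: cheapest edge leaving the tree is A B (1); add B.
Step 3: cheapest edge leaving the tree is A G (1); add G.
Step 4: cheapest edge leaving the tree is B I (2); add I.
Step 5: cheapest edge leaving the tree is E I (5); add E.
Step 6: cheapest edge leaving the tree is F I (6); add F.
Step 7: cheapest edge leaving the tree is A H (7); add H.
Step 8: cheapest edge leaving the tree is A D (14); add D.
The 2nd edge added is A B.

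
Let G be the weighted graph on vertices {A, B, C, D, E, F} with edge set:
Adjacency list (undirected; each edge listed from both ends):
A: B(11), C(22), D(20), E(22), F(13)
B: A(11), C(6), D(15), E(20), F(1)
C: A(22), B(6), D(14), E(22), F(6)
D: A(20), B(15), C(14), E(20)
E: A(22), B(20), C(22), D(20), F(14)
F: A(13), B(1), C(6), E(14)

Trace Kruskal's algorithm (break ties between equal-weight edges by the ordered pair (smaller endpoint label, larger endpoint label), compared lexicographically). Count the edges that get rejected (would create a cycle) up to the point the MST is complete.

Sort edges by weight, then run Kruskal:
B-F (1): add — endpoints in different components.
B-C (6): add — endpoints in different components.
C-F (6): skip — C and F already connected.
A-B (11): add — endpoints in different components.
A-F (13): skip — A and F already connected.
C-D (14): add — endpoints in different components.
E-F (14): add — endpoints in different components.
Edges rejected before the tree was complete: 2.

2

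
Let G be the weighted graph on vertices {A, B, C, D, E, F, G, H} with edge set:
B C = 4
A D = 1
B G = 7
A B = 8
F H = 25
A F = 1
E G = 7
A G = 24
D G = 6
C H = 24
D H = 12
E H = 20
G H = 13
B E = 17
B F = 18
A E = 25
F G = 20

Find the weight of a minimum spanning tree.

38

Kruskal: consider edges lightest-first.
A D (1): add — endpoints in different components.
A F (1): add — endpoints in different components.
B C (4): add — endpoints in different components.
D G (6): add — endpoints in different components.
B G (7): add — endpoints in different components.
E G (7): add — endpoints in different components.
A B (8): skip — A and B already connected.
D H (12): add — endpoints in different components.
MST edges: A D, A F, B C, D G, B G, E G, D H; total weight 1+1+4+6+7+7+12 = 38.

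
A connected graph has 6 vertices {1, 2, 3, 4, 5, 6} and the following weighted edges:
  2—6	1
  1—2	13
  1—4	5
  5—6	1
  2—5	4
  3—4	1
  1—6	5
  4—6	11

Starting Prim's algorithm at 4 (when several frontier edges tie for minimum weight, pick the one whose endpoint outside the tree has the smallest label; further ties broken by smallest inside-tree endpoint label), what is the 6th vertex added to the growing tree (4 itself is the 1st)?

5

Prim, starting at 4.
Step 1: cheapest edge leaving the tree is 3—4 (1); add 3.
Step 2: cheapest edge leaving the tree is 1—4 (5); add 1.
Step 3: cheapest edge leaving the tree is 1—6 (5); add 6.
Step 4: cheapest edge leaving the tree is 2—6 (1); add 2.
Step 5: cheapest edge leaving the tree is 5—6 (1); add 5.
Vertex order: 4, 3, 1, 6, 2, 5. The 6th vertex is 5.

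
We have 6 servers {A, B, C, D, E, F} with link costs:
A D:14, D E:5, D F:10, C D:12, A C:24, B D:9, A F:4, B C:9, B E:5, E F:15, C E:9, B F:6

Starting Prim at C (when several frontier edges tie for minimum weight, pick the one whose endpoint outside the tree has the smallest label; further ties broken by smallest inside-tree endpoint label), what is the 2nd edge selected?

B-E

Prim's algorithm from C:
Step 1: cheapest edge leaving the tree is B C (9); add B.
Step 2: cheapest edge leaving the tree is B E (5); add E.
Step 3: cheapest edge leaving the tree is D E (5); add D.
Step 4: cheapest edge leaving the tree is B F (6); add F.
Step 5: cheapest edge leaving the tree is A F (4); add A.
The 2nd edge added is B E.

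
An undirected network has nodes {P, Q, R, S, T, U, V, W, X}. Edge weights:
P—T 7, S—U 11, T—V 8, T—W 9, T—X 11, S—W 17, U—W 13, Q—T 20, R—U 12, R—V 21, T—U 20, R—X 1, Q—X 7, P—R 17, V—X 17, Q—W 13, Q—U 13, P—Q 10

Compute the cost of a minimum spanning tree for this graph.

65

Sort edges by weight, then run Kruskal:
R—X (1): add — endpoints in different components.
P—T (7): add — endpoints in different components.
Q—X (7): add — endpoints in different components.
T—V (8): add — endpoints in different components.
T—W (9): add — endpoints in different components.
P—Q (10): add — endpoints in different components.
S—U (11): add — endpoints in different components.
T—X (11): skip — T and X already connected.
R—U (12): add — endpoints in different components.
MST edges: R—X, P—T, Q—X, T—V, T—W, P—Q, S—U, R—U; total weight 1+7+7+8+9+10+11+12 = 65.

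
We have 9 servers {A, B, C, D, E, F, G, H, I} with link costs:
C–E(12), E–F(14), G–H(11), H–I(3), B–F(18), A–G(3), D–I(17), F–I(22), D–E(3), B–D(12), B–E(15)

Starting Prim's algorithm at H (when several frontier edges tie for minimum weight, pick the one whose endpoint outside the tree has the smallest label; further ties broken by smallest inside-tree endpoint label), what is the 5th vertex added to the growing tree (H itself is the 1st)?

Prim, starting at H.
Step 1: cheapest edge leaving the tree is H–I (3); add I.
Step 2: cheapest edge leaving the tree is G–H (11); add G.
Step 3: cheapest edge leaving the tree is A–G (3); add A.
Step 4: cheapest edge leaving the tree is D–I (17); add D.
Step 5: cheapest edge leaving the tree is D–E (3); add E.
Step 6: cheapest edge leaving the tree is B–D (12); add B.
Step 7: cheapest edge leaving the tree is C–E (12); add C.
Step 8: cheapest edge leaving the tree is E–F (14); add F.
Vertex order: H, I, G, A, D, E, B, C, F. The 5th vertex is D.

D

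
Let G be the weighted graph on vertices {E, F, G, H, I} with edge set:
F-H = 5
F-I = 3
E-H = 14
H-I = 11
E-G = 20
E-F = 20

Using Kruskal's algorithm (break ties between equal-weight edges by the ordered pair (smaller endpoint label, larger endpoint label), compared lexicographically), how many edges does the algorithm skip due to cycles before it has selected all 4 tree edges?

2

Kruskal's algorithm — process edges by increasing weight (ties by edge label):
F-I (3): add. Components now {E} {F,I} {G} {H}
F-H (5): add. Components now {E} {F,H,I} {G}
H-I (11): skip — H and I already connected.
E-H (14): add. Components now {E,F,H,I} {G}
E-F (20): skip — E and F already connected.
E-G (20): add. Components now {E,F,G,H,I}
Edges rejected before the tree was complete: 2.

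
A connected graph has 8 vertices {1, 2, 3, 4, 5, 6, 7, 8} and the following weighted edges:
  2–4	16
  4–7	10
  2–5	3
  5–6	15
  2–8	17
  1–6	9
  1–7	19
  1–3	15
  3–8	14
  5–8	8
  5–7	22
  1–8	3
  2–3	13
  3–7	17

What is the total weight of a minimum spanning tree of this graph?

Prim, starting at 5.
Step 1: cheapest edge leaving the tree is 2–5 (3); add 2.
Step 2: cheapest edge leaving the tree is 5–8 (8); add 8.
Step 3: cheapest edge leaving the tree is 1–8 (3); add 1.
Step 4: cheapest edge leaving the tree is 1–6 (9); add 6.
Step 5: cheapest edge leaving the tree is 2–3 (13); add 3.
Step 6: cheapest edge leaving the tree is 2–4 (16); add 4.
Step 7: cheapest edge leaving the tree is 4–7 (10); add 7.
MST edges: 2–5, 5–8, 1–8, 1–6, 2–3, 2–4, 4–7; total weight 3+8+3+9+13+16+10 = 62.

62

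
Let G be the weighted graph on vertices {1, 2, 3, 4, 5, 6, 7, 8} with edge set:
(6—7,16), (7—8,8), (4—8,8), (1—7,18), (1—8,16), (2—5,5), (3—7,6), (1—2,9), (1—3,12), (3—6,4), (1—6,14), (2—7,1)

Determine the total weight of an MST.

41

Prim, starting at 7.
Step 1: frontier [2—7 1, 3—7 6, 7—8 8, 6—7 16, 1—7 18] → take 2—7 (1); add 2.
Step 2: frontier [2—5 5, 1—2 9, 3—7 6, 7—8 8, 6—7 16, 1—7 18] → take 2—5 (5); add 5.
Step 3: frontier [1—2 9, 3—7 6, 7—8 8, 6—7 16, 1—7 18] → take 3—7 (6); add 3.
Step 4: frontier [1—2 9, 3—6 4, 1—3 12, 7—8 8, 6—7 16, 1—7 18] → take 3—6 (4); add 6.
Step 5: frontier [1—2 9, 1—3 12, 1—6 14, 7—8 8, 1—7 18] → take 7—8 (8); add 8.
Step 6: frontier [1—2 9, 1—3 12, 1—6 14, 1—7 18, 4—8 8, 1—8 16] → take 4—8 (8); add 4.
Step 7: frontier [1—2 9, 1—3 12, 1—6 14, 1—7 18, 1—8 16] → take 1—2 (9); add 1.
MST edges: 2—7, 2—5, 3—7, 3—6, 7—8, 4—8, 1—2; total weight 1+5+6+4+8+8+9 = 41.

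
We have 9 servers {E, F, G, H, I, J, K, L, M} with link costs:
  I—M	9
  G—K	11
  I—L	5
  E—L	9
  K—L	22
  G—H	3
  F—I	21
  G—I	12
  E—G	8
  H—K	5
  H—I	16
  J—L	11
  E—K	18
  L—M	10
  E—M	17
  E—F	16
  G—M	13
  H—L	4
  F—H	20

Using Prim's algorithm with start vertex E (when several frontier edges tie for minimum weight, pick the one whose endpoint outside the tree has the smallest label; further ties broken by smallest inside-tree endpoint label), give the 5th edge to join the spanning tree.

H-K

Grow the tree from E using Prim:
Step 1: cheapest edge leaving the tree is E—G (8); add G.
Step 2: cheapest edge leaving the tree is G—H (3); add H.
Step 3: cheapest edge leaving the tree is H—L (4); add L.
Step 4: cheapest edge leaving the tree is I—L (5); add I.
Step 5: cheapest edge leaving the tree is H—K (5); add K.
Step 6: cheapest edge leaving the tree is I—M (9); add M.
Step 7: cheapest edge leaving the tree is J—L (11); add J.
Step 8: cheapest edge leaving the tree is E—F (16); add F.
The 5th edge added is H—K.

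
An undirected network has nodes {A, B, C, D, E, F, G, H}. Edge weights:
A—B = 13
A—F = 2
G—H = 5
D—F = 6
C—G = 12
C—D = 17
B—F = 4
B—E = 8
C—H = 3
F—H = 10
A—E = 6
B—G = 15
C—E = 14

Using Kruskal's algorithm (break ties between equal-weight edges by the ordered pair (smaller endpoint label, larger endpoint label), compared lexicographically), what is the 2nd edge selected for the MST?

Sort edges by weight, then run Kruskal:
A—F (2): add — endpoints in different components.
C—H (3): add — endpoints in different components.
B—F (4): add — endpoints in different components.
G—H (5): add — endpoints in different components.
A—E (6): add — endpoints in different components.
D—F (6): add — endpoints in different components.
B—E (8): skip — B and E already connected.
F—H (10): add — endpoints in different components.
The 2nd edge added is C—H.

C-H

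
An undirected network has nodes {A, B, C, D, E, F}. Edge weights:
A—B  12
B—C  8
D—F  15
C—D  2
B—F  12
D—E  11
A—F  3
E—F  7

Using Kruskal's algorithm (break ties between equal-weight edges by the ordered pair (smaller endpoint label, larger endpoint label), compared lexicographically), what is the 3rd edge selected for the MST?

Kruskal's algorithm — process edges by increasing weight (ties by edge label):
C—D (2): add — endpoints in different components.
A—F (3): add — endpoints in different components.
E—F (7): add — endpoints in different components.
B—C (8): add — endpoints in different components.
D—E (11): add — endpoints in different components.
The 3rd edge added is E—F.

E-F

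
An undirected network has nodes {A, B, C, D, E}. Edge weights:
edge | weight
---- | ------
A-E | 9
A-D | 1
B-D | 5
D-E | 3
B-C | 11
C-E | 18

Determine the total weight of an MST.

20

Grow the tree from E using Prim:
Step 1: frontier [D-E 3, A-E 9, C-E 18] → take D-E (3); add D.
Step 2: frontier [A-D 1, B-D 5, A-E 9, C-E 18] → take A-D (1); add A.
Step 3: frontier [B-D 5, C-E 18] → take B-D (5); add B.
Step 4: frontier [B-C 11, C-E 18] → take B-C (11); add C.
MST edges: D-E, A-D, B-D, B-C; total weight 3+1+5+11 = 20.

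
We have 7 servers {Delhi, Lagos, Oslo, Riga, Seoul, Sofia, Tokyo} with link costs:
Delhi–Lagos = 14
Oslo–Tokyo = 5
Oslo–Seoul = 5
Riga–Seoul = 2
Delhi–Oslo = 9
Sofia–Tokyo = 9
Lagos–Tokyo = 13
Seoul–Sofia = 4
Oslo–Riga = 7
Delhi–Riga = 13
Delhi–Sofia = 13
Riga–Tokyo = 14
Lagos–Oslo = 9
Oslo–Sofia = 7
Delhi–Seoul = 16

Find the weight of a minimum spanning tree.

34

Grow the tree from Seoul using Prim:
Step 1: cheapest edge leaving the tree is Riga–Seoul (2); add Riga.
Step 2: cheapest edge leaving the tree is Seoul–Sofia (4); add Sofia.
Step 3: cheapest edge leaving the tree is Oslo–Seoul (5); add Oslo.
Step 4: cheapest edge leaving the tree is Oslo–Tokyo (5); add Tokyo.
Step 5: cheapest edge leaving the tree is Delhi–Oslo (9); add Delhi.
Step 6: cheapest edge leaving the tree is Lagos–Oslo (9); add Lagos.
MST edges: Riga–Seoul, Seoul–Sofia, Oslo–Seoul, Oslo–Tokyo, Delhi–Oslo, Lagos–Oslo; total weight 2+4+5+5+9+9 = 34.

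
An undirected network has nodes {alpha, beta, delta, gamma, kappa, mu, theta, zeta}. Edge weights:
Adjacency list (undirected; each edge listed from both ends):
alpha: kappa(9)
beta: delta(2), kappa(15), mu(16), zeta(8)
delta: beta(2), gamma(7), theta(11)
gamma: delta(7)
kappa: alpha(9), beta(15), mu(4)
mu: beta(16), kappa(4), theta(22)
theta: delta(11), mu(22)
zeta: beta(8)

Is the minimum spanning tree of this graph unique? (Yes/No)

Yes

Kruskal: consider edges lightest-first.
beta delta (2): add — endpoints in different components.
kappa mu (4): add — endpoints in different components.
delta gamma (7): add — endpoints in different components.
beta zeta (8): add — endpoints in different components.
alpha kappa (9): add — endpoints in different components.
delta theta (11): add — endpoints in different components.
beta kappa (15): add — endpoints in different components.
Every non-tree edge has weight strictly greater than the heaviest edge on the tree path between its endpoints, so the MST is unique.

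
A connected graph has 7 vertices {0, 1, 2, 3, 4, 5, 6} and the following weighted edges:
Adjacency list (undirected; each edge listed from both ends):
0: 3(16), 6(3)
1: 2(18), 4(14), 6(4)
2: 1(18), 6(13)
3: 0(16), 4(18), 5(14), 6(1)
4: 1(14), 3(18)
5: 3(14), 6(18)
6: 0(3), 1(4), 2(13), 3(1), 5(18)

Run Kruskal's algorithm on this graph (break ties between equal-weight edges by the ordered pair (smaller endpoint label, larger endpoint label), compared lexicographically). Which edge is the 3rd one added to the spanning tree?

Kruskal's algorithm — process edges by increasing weight (ties by edge label):
3–6 (1): add. Components now {0} {1} {2} {3,6} {4} {5}
0–6 (3): add. Components now {0,3,6} {1} {2} {4} {5}
1–6 (4): add. Components now {0,1,3,6} {2} {4} {5}
2–6 (13): add. Components now {0,1,2,3,6} {4} {5}
1–4 (14): add. Components now {0,1,2,3,4,6} {5}
3–5 (14): add. Components now {0,1,2,3,4,5,6}
The 3rd edge added is 1–6.

1-6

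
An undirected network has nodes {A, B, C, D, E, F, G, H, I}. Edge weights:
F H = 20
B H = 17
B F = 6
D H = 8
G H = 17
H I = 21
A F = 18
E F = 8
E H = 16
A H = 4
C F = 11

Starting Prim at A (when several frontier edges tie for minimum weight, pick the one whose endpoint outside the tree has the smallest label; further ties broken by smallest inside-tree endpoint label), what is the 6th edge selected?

C-F

Grow the tree from A using Prim:
Step 1: cheapest edge leaving the tree is A H (4); add H.
Step 2: cheapest edge leaving the tree is D H (8); add D.
Step 3: cheapest edge leaving the tree is E H (16); add E.
Step 4: cheapest edge leaving the tree is E F (8); add F.
Step 5: cheapest edge leaving the tree is B F (6); add B.
Step 6: cheapest edge leaving the tree is C F (11); add C.
Step 7: cheapest edge leaving the tree is G H (17); add G.
Step 8: cheapest edge leaving the tree is H I (21); add I.
The 6th edge added is C F.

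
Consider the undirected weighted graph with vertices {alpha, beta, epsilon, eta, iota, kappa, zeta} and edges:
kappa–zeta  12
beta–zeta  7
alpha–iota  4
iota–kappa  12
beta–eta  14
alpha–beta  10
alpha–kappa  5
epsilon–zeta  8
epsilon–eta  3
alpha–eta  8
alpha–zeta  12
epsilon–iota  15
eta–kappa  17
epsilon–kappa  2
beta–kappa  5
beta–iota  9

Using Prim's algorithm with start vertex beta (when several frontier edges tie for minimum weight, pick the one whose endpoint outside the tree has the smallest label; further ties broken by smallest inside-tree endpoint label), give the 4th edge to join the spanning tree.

alpha-kappa

Prim's algorithm from beta:
Step 1: cheapest edge leaving the tree is beta–kappa (5); add kappa.
Step 2: cheapest edge leaving the tree is epsilon–kappa (2); add epsilon.
Step 3: cheapest edge leaving the tree is epsilon–eta (3); add eta.
Step 4: cheapest edge leaving the tree is alpha–kappa (5); add alpha.
Step 5: cheapest edge leaving the tree is alpha–iota (4); add iota.
Step 6: cheapest edge leaving the tree is beta–zeta (7); add zeta.
The 4th edge added is alpha–kappa.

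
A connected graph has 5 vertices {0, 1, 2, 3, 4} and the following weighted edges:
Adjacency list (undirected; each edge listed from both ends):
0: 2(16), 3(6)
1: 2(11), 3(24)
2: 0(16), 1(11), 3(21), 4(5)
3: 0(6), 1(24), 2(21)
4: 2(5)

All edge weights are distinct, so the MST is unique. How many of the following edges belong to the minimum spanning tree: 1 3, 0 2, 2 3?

Kruskal's algorithm — process edges by increasing weight (ties by edge label):
2 4 (5): add — endpoints in different components.
0 3 (6): add — endpoints in different components.
1 2 (11): add — endpoints in different components.
0 2 (16): add — endpoints in different components.
MST edge set: {2 4, 0 3, 1 2, 0 2}.
Of the listed edges, {0 2} are in the MST → 1.

1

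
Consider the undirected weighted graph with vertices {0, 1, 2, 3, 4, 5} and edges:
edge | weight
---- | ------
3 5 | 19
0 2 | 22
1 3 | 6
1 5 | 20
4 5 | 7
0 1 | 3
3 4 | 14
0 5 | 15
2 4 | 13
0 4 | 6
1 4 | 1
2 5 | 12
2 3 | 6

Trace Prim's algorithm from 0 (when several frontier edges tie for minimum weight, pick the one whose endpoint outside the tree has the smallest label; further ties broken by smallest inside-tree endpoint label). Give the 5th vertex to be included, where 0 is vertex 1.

2

Prim, starting at 0.
Step 1: cheapest edge leaving the tree is 0 1 (3); add 1.
Step 2: cheapest edge leaving the tree is 1 4 (1); add 4.
Step 3: cheapest edge leaving the tree is 1 3 (6); add 3.
Step 4: cheapest edge leaving the tree is 2 3 (6); add 2.
Step 5: cheapest edge leaving the tree is 4 5 (7); add 5.
Vertex order: 0, 1, 4, 3, 2, 5. The 5th vertex is 2.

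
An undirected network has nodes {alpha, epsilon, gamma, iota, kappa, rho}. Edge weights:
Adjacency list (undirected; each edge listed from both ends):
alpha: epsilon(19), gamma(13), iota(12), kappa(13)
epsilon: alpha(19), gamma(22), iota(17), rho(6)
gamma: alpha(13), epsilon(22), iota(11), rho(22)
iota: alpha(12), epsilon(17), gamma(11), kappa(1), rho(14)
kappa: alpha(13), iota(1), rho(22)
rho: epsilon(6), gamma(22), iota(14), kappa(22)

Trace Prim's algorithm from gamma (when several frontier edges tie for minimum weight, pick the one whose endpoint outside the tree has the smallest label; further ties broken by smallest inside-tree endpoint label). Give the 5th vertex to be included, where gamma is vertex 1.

Prim's algorithm from gamma:
Step 1: cheapest edge leaving the tree is gamma—iota (11); add iota.
Step 2: cheapest edge leaving the tree is iota—kappa (1); add kappa.
Step 3: cheapest edge leaving the tree is alpha—iota (12); add alpha.
Step 4: cheapest edge leaving the tree is iota—rho (14); add rho.
Step 5: cheapest edge leaving the tree is epsilon—rho (6); add epsilon.
Vertex order: gamma, iota, kappa, alpha, rho, epsilon. The 5th vertex is rho.

rho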